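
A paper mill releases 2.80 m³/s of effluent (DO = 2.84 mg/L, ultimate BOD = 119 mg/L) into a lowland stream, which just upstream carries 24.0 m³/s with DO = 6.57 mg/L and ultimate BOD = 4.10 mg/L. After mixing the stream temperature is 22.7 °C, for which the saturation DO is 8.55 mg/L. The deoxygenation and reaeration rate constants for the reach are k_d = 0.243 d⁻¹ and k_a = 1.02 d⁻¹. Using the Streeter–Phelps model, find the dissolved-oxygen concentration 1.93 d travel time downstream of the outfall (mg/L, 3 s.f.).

Mixed DO = (24.0×6.57 + 2.80×2.84)/(24.0+2.80) = 165.6/26.80 = 6.180 mg/L.
Mixed L₀ = (24.0×4.10 + 2.80×119)/(26.80) = 431.6/26.80 = 16.10 mg/L.
Initial deficit D₀ = C_s − DO₀ = 8.55 − 6.180 = 2.370 mg/L.
D(1.93) = [0.243×16.10/(1.02−0.243)](e^(−0.243×1.93) − e^(−1.02×1.93)) + 2.370 e^(−1.02×1.93)
= 5.037 × (0.6256 − 0.1397) + 2.370 × 0.1397 = 2.779 mg/L.
DO = 8.55 − 2.779 = 5.771 mg/L.

DO ≈ 5.77 mg/L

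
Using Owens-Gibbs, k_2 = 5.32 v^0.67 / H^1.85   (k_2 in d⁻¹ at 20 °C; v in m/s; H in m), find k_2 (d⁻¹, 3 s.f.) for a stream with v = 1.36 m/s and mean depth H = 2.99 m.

k_2 = 5.32 × 1.36^0.67 / 2.99^1.85 = 5.32 × 1.229 / 7.586 = 0.8618 d⁻¹.

k_2 ≈ 0.862 d⁻¹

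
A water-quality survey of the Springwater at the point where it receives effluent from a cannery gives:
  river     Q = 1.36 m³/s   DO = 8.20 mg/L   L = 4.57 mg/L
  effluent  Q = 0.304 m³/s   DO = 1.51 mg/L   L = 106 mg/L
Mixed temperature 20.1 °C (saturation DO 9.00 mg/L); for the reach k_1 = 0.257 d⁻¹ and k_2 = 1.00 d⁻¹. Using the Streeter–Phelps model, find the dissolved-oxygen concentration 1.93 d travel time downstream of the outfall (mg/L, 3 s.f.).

Mixed DO = (1.36×8.20 + 0.304×1.51)/(1.36+0.304) = 11.61/1.664 = 6.978 mg/L.
Mixed L₀ = (1.36×4.57 + 0.304×106)/(1.664) = 38.44/1.664 = 23.10 mg/L.
Initial deficit D₀ = C_s − DO₀ = 9.00 − 6.978 = 2.022 mg/L.
D(1.93) = [0.257×23.10/(1.00−0.257)](e^(−0.257×1.93) − e^(−1.00×1.93)) + 2.022 e^(−1.00×1.93)
= 7.990 × (0.6090 − 0.1451) + 2.022 × 0.1451 = 3.999 mg/L.
DO = 9.00 − 3.999 = 5.001 mg/L.

DO ≈ 5.00 mg/L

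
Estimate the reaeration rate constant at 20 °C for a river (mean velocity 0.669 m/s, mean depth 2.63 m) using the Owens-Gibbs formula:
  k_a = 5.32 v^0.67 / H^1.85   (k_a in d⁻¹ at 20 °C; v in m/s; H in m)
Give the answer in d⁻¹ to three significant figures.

k_a ≈ 0.679 d⁻¹

k_a = 5.32 × 0.669^0.67 / 2.63^1.85 = 5.32 × 0.7639 / 5.983 = 0.6792 d⁻¹.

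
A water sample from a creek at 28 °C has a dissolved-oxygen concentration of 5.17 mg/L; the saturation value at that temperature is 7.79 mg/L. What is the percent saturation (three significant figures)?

66.4 % saturation

% saturation = C/C_s × 100 = 5.17/7.79 × 100 = 66.4 %.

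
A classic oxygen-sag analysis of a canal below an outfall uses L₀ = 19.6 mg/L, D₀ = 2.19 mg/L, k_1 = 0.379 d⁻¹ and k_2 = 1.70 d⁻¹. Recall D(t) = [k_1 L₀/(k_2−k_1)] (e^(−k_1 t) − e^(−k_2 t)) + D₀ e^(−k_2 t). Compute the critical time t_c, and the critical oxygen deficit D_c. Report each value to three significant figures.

t_c ≈ 0.763 d; D_c ≈ 3.27 mg/L

t_c = [1/(k_2−k_1)] ln[(k_2/k_1)(1 − D₀(k_2−k_1)/(k_1 L₀))]
= [1/(1.70−0.379)] ln[(1.70/0.379)(1 − 2.19×1.321/(0.379×19.6))]
= (1/1.321) ln[4.485 × 0.6106] = 0.7570 × ln(2.739) = 0.7570 × 1.007 = 0.7626 d.
L(t_c) = L₀ e^(−k_1 t_c) = 19.6 × 0.7490 = 14.68 mg/L, and at the critical point k_2 D_c = k_1 L, so D_c = (0.379/1.70) × 14.68 = 3.273 mg/L.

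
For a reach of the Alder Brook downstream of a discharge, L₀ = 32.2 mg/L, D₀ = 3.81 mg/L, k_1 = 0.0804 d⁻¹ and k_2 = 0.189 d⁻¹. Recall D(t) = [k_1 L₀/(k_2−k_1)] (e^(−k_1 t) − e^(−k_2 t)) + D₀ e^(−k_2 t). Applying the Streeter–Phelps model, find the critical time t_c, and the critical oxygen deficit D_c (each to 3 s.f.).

With k_2/k_1 = 2.351 and 1 − D₀(k_2−k_1)/(k_1 L₀) = 0.8402,
t_c = ln(2.351 × 0.8402) / (0.189 − 0.0804) = ln(1.975) / 0.1086 = 0.6806/0.1086 = 6.267 d.
L(t_c) = L₀ e^(−k_1 t_c) = 32.2 × 0.6042 = 19.46 mg/L, and at the critical point k_2 D_c = k_1 L, so D_c = (0.0804/0.189) × 19.46 = 8.276 mg/L.

t_c ≈ 6.27 d; D_c ≈ 8.28 mg/L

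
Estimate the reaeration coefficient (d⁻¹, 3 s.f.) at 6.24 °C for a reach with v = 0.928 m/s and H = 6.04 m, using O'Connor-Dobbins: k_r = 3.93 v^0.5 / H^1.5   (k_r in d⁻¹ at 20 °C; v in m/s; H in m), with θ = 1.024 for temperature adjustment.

k_r ≈ 0.184 d⁻¹

k_r(20) = 3.93 × 0.928^0.5 / 6.04^1.5 = 3.93 × 0.9633 / 14.84 = 0.2550 d⁻¹.
k_r(6.24) = 0.2550 × 1.024^(6.24−20) = 0.2550 × 0.7216 = 0.1840 d⁻¹.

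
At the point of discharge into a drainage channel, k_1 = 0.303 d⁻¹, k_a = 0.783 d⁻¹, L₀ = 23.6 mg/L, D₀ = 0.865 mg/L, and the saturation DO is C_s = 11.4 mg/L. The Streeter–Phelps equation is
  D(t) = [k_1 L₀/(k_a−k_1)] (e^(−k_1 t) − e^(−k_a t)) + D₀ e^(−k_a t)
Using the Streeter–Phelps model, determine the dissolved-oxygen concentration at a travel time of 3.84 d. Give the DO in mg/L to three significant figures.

DO ≈ 7.44 mg/L

k_1 L₀/(k_a−k_1) = 0.303×23.6/(0.783−0.303) = 7.151/0.4800 = 14.90 mg/L.
e^(−k_1 t) = e^(−0.303×3.840) = 0.3124; e^(−k_a t) = e^(−0.783×3.840) = 0.04945.
D = 14.90 × (0.3124 − 0.04945) + 0.865 × 0.04945 = 3.917 + 0.04278 = 3.960 mg/L.
DO = C_s − D = 11.4 − 3.960 = 7.440 mg/L.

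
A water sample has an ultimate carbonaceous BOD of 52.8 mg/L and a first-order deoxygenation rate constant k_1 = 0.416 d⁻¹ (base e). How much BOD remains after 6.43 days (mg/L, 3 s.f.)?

L_t = L₀ e^(−k_1 t) = 52.8 × e^(−0.416×6.43) = 52.8 × 0.06892 = 3.639 mg/L.

L ≈ 3.64 mg/L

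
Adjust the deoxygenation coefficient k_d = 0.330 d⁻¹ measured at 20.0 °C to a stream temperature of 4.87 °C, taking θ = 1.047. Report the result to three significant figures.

k_d ≈ 0.165 d⁻¹

k_d(T₂) = k_d(T₁) · θ^(T₂−T₁) = 0.330 × 1.047^(4.87−20.0)
= 0.330 × 1.047^-15.1 = 0.330 × 0.4991 = 0.1647 d⁻¹.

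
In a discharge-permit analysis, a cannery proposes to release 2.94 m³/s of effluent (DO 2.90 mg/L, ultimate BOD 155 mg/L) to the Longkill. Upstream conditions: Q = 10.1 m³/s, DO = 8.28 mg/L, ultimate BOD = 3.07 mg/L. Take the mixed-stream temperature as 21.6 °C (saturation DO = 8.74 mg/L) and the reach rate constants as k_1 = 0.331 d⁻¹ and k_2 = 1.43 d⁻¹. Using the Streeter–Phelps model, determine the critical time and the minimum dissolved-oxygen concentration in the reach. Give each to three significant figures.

t_c ≈ 1.18 d; minimum DO ≈ 2.90 mg/L

Mixed DO = (10.1×8.28 + 2.94×2.90)/(10.1+2.94) = 92.15/13.04 = 7.067 mg/L.
Mixed L₀ = (10.1×3.07 + 2.94×155)/(13.04) = 486.7/13.04 = 37.32 mg/L.
Initial deficit D₀ = C_s − DO₀ = 8.74 − 7.067 = 1.673 mg/L.
t_c = (1/1.099) ln[(1.43/0.331)(1 − 1.673×1.099/(0.331×37.32))] = 0.9099 × ln(3.677) = 1.185 d.
D_c = (0.331/1.43) × 37.32 × e^(−0.331×1.185) = 0.2315 × 37.32 × 0.6756 = 5.837 mg/L.
Minimum DO = 8.74 − 5.837 = 2.903 mg/L.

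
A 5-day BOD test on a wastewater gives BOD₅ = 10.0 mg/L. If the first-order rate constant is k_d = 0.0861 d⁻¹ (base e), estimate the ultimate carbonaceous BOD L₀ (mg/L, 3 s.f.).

L₀ ≈ 28.6 mg/L

BOD₅ = L₀(1 − e^(−5k_d)) ⇒ L₀ = BOD₅ / (1 − e^(−5×0.0861))
= 10.0 / (1 − 0.6502) = 10.0 / 0.3498 = 28.59 mg/L.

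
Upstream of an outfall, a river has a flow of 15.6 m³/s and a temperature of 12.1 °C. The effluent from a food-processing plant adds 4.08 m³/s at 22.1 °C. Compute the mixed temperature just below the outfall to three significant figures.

14.2 °C

Flow-weighted mixing: C = (Q_r C_r + Q_w C_w)/(Q_r + Q_w)
= (15.6×12.1 + 4.08×22.1)/(15.6 + 4.08) = 278.9/19.68 = 14.17 °C.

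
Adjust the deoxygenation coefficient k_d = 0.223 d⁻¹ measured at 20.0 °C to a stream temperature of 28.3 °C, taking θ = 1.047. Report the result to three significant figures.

k_d ≈ 0.326 d⁻¹

k_d(T₂) = k_d(T₁) · θ^(T₂−T₁) = 0.223 × 1.047^(28.3−20.0)
= 0.223 × 1.047^8.30 = 0.223 × 1.464 = 0.3265 d⁻¹.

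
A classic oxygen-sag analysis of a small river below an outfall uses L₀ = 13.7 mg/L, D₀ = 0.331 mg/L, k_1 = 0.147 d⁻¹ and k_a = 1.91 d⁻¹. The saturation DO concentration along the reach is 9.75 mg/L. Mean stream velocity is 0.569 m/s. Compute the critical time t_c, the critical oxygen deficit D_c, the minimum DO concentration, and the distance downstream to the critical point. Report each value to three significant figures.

At the critical point dD/dt = 0, so k_1 L₀ e^(−k_1 t) = k_a D. Substituting D(t) from the Streeter–Phelps equation and solving for t gives
t_c = ln[(k_a/k_1)(1 − D₀(k_a−k_1)/(k_1 L₀))] / (k_a−k_1).
Here k_a−k_1 = 1.763 d⁻¹ and 1 − D₀(k_a−k_1)/(k_1 L₀) = 1 − 0.331×1.763/(0.147×13.7) = 0.7102, so
t_c = ln(12.99 × 0.7102) / 1.763 = 2.222 / 1.763 = 1.261 d.
D_c = (k_1/k_a) L₀ e^(−k_1 t_c) = (0.147/1.91) × 13.7 × e^(−0.147×1.261) = 0.07696 × 13.7 × 0.8309 = 0.8761 mg/L.
Minimum DO = C_s − D_c = 9.75 − 0.8761 = 8.874 mg/L.
x_c = v t_c = 0.569 m/s × 1.261 d × 86400 s/d = 61970 m ≈ 62.0 km.

t_c ≈ 1.26 d; D_c ≈ 0.876 mg/L; min DO ≈ 8.87 mg/L; x_c ≈ 62.0 km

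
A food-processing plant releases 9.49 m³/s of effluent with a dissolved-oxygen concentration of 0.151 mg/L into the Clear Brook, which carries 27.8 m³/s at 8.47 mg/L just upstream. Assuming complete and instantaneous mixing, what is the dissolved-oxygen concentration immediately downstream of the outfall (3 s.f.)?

6.35 mg/L

Flow-weighted mixing: C = (Q_r C_r + Q_w C_w)/(Q_r + Q_w)
= (27.8×8.47 + 9.49×0.151)/(27.8 + 9.49) = 236.9/37.29 = 6.353 mg/L.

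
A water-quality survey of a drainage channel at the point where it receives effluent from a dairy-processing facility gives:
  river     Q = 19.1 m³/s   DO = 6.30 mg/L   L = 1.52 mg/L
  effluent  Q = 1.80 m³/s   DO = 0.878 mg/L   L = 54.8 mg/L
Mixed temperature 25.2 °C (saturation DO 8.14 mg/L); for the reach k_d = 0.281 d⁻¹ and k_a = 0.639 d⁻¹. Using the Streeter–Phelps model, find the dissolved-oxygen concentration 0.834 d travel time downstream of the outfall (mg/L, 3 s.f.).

Mixed DO = (19.1×6.30 + 1.80×0.878)/(19.1+1.80) = 121.9/20.90 = 5.833 mg/L.
Mixed L₀ = (19.1×1.52 + 1.80×54.8)/(20.90) = 127.7/20.90 = 6.109 mg/L.
Initial deficit D₀ = C_s − DO₀ = 8.14 − 5.833 = 2.307 mg/L.
D(0.834) = [0.281×6.109/(0.639−0.281)](e^(−0.281×0.834) − e^(−0.639×0.834)) + 2.307 e^(−0.639×0.834)
= 4.795 × (0.7911 − 0.5869) + 2.307 × 0.5869 = 2.333 mg/L.
DO = 8.14 − 2.333 = 5.807 mg/L.

DO ≈ 5.81 mg/L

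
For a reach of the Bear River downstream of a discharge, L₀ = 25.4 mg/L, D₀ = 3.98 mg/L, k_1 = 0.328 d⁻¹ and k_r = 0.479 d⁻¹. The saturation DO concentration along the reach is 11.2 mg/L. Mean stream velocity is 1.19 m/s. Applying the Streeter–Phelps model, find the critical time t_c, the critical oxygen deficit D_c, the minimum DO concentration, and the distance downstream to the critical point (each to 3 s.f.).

t_c = [1/(k_r−k_1)] ln[(k_r/k_1)(1 − D₀(k_r−k_1)/(k_1 L₀))]
= [1/(0.479−0.328)] ln[(0.479/0.328)(1 − 3.98×0.1510/(0.328×25.4))]
= (1/0.1510) ln[1.460 × 0.9279] = 6.623 × ln(1.355) = 6.623 × 0.3038 = 2.012 d.
D_c = (k_1/k_r) L₀ e^(−k_1 t_c) = (0.328/0.479) × 25.4 × e^(−0.328×2.012) = 0.6848 × 25.4 × 0.5169 = 8.990 mg/L.
Minimum DO = C_s − D_c = 11.2 − 8.990 = 2.210 mg/L.
x_c = v t_c = 1.19 m/s × 2.012 d × 86400 s/d = 206900 m ≈ 207 km.

t_c ≈ 2.01 d; D_c ≈ 8.99 mg/L; min DO ≈ 2.21 mg/L; x_c ≈ 207 km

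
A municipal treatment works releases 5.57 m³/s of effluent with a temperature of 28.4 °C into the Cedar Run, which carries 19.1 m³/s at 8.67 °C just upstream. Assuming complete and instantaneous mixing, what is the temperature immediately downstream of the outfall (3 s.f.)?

13.1 °C

Flow-weighted mixing: C = (Q_r C_r + Q_w C_w)/(Q_r + Q_w)
= (19.1×8.67 + 5.57×28.4)/(19.1 + 5.57) = 323.8/24.67 = 13.12 °C.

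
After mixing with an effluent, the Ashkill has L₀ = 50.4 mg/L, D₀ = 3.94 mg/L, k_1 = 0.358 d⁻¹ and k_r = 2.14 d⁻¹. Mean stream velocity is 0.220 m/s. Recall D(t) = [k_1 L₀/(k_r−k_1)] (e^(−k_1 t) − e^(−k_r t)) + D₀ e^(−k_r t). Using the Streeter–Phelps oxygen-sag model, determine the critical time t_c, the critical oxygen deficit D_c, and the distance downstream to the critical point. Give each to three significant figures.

t_c ≈ 0.727 d; D_c ≈ 6.50 mg/L; x_c ≈ 13.8 km

With k_r/k_1 = 5.978 and 1 − D₀(k_r−k_1)/(k_1 L₀) = 0.6109,
t_c = ln(5.978 × 0.6109) / (2.14 − 0.358) = ln(3.652) / 1.782 = 1.295/1.782 = 0.7268 d.
L(t_c) = L₀ e^(−k_1 t_c) = 50.4 × 0.7709 = 38.85 mg/L, and at the critical point k_r D_c = k_1 L, so D_c = (0.358/2.14) × 38.85 = 6.500 mg/L.
x_c = v t_c = 0.220 m/s × 0.7268 d × 86400 s/d = 13820 m ≈ 13.8 km.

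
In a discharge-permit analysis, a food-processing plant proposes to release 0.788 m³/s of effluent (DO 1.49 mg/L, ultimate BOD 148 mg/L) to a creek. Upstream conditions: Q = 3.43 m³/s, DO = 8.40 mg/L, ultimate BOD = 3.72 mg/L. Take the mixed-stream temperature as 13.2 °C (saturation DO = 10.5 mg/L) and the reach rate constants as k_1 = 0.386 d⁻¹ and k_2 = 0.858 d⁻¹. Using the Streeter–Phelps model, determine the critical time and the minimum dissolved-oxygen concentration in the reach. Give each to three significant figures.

Mixed DO = (3.43×8.40 + 0.788×1.49)/(3.43+0.788) = 29.99/4.218 = 7.109 mg/L.
Mixed L₀ = (3.43×3.72 + 0.788×148)/(4.218) = 129.4/4.218 = 30.67 mg/L.
Initial deficit D₀ = C_s − DO₀ = 10.5 − 7.109 = 3.391 mg/L.
t_c = (1/0.4720) ln[(0.858/0.386)(1 − 3.391×0.4720/(0.386×30.67))] = 2.119 × ln(1.922) = 1.385 d.
D_c = (0.386/0.858) × 30.67 × e^(−0.386×1.385) = 0.4499 × 30.67 × 0.5860 = 8.086 mg/L.
Minimum DO = 10.5 − 8.086 = 2.414 mg/L.

t_c ≈ 1.38 d; minimum DO ≈ 2.41 mg/L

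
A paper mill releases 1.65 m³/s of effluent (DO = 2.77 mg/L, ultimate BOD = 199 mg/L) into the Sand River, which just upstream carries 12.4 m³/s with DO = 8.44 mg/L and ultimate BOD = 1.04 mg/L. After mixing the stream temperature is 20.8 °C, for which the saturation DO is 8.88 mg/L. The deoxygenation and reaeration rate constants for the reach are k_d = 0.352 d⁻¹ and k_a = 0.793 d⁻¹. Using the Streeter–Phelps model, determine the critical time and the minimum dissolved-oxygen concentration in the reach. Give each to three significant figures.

Mixed DO = (12.4×8.44 + 1.65×2.77)/(12.4+1.65) = 109.2/14.05 = 7.774 mg/L.
Mixed L₀ = (12.4×1.04 + 1.65×199)/(14.05) = 341.2/14.05 = 24.29 mg/L.
Initial deficit D₀ = C_s − DO₀ = 8.88 − 7.774 = 1.106 mg/L.
t_c = (1/0.4410) ln[(0.793/0.352)(1 − 1.106×0.4410/(0.352×24.29))] = 2.268 × ln(2.124) = 1.709 d.
D_c = (0.352/0.793) × 24.29 × e^(−0.352×1.709) = 0.4439 × 24.29 × 0.5480 = 5.908 mg/L.
Minimum DO = 8.88 − 5.908 = 2.972 mg/L.

t_c ≈ 1.71 d; minimum DO ≈ 2.97 mg/L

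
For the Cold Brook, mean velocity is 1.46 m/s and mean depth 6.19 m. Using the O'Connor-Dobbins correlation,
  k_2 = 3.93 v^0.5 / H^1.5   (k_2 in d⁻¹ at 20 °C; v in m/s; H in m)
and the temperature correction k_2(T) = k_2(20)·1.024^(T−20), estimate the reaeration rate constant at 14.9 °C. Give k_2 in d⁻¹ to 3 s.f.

k_2(20) = 3.93 × 1.46^0.5 / 6.19^1.5 = 3.93 × 1.208 / 15.40 = 0.3083 d⁻¹.
k_2(14.9) = 0.3083 × 1.024^(14.9−20) = 0.3083 × 0.8861 = 0.2732 d⁻¹.

k_2 ≈ 0.273 d⁻¹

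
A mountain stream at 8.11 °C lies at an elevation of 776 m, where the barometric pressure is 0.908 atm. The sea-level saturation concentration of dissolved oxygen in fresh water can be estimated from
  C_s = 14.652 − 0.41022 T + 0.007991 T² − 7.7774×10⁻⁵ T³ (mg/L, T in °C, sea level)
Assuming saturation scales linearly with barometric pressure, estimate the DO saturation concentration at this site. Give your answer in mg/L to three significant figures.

C_s ≈ 10.7 mg/L

At sea level: C_s = 14.652 − 0.41022×8.11 + 0.007991×8.11² − 7.7774×10⁻⁵×8.11³ = 11.81 mg/L.
Pressure correction: C_s' = 11.81 × 0.908 = 10.72 mg/L.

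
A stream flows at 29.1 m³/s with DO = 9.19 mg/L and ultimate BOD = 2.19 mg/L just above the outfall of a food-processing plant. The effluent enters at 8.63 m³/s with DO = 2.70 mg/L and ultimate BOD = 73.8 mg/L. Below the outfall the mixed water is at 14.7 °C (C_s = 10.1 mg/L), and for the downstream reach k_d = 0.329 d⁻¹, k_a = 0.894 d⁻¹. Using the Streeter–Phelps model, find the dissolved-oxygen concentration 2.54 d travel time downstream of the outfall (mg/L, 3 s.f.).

DO ≈ 6.28 mg/L

Mixed DO = (29.1×9.19 + 8.63×2.70)/(29.1+8.63) = 290.7/37.73 = 7.706 mg/L.
Mixed L₀ = (29.1×2.19 + 8.63×73.8)/(37.73) = 700.6/37.73 = 18.57 mg/L.
Initial deficit D₀ = C_s − DO₀ = 10.1 − 7.706 = 2.394 mg/L.
D(2.54) = [0.329×18.57/(0.894−0.329)](e^(−0.329×2.54) − e^(−0.894×2.54)) + 2.394 e^(−0.894×2.54)
= 10.81 × (0.4336 − 0.1032) + 2.394 × 0.1032 = 3.819 mg/L.
DO = 10.1 − 3.819 = 6.281 mg/L.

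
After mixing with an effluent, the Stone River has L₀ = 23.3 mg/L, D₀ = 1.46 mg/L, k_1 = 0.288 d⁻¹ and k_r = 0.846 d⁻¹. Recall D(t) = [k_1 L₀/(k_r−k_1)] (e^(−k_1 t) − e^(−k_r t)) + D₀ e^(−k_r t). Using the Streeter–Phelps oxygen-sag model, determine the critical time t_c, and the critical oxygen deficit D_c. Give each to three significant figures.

At the critical point dD/dt = 0, so k_1 L₀ e^(−k_1 t) = k_r D. Substituting D(t) from the Streeter–Phelps equation and solving for t gives
t_c = ln[(k_r/k_1)(1 − D₀(k_r−k_1)/(k_1 L₀))] / (k_r−k_1).
Here k_r−k_1 = 0.5580 d⁻¹ and 1 − D₀(k_r−k_1)/(k_1 L₀) = 1 − 1.46×0.5580/(0.288×23.3) = 0.8786, so
t_c = ln(2.938 × 0.8786) / 0.5580 = 0.9481 / 0.5580 = 1.699 d.
L(t_c) = L₀ e^(−k_1 t_c) = 23.3 × 0.6130 = 14.28 mg/L, and at the critical point k_r D_c = k_1 L, so D_c = (0.288/0.846) × 14.28 = 4.862 mg/L.

t_c ≈ 1.70 d; D_c ≈ 4.86 mg/L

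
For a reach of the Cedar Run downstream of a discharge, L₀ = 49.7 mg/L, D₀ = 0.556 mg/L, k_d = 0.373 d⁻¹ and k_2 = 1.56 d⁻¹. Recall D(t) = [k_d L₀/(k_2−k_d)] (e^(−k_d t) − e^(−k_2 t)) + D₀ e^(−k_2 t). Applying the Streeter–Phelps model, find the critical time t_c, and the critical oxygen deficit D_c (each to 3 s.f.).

t_c ≈ 1.17 d; D_c ≈ 7.67 mg/L

At the critical point dD/dt = 0, so k_d L₀ e^(−k_d t) = k_2 D. Substituting D(t) from the Streeter–Phelps equation and solving for t gives
t_c = ln[(k_2/k_d)(1 − D₀(k_2−k_d)/(k_d L₀))] / (k_2−k_d).
Here k_2−k_d = 1.187 d⁻¹ and 1 − D₀(k_2−k_d)/(k_d L₀) = 1 − 0.556×1.187/(0.373×49.7) = 0.9644, so
t_c = ln(4.182 × 0.9644) / 1.187 = 1.395 / 1.187 = 1.175 d.
L(t_c) = L₀ e^(−k_d t_c) = 49.7 × 0.6452 = 32.07 mg/L, and at the critical point k_2 D_c = k_d L, so D_c = (0.373/1.56) × 32.07 = 7.667 mg/L.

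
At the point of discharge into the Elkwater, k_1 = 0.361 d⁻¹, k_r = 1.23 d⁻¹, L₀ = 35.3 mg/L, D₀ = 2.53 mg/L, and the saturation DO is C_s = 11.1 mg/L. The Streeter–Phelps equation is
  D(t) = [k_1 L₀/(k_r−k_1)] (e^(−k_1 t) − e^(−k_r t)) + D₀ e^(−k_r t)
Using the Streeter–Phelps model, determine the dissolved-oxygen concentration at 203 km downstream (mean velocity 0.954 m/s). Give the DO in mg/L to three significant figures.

DO ≈ 5.66 mg/L

Travel time t = x/v = 203 km / (0.954 m/s) = 203000 m / 0.954 m/s = 212800 s = 2.463 d.
k_1 L₀/(k_r−k_1) = 0.361×35.3/(1.23−0.361) = 12.74/0.8690 = 14.66 mg/L.
e^(−k_1 t) = e^(−0.361×2.463) = 0.4110; e^(−k_r t) = e^(−1.23×2.463) = 0.04835.
D = 14.66 × (0.4110 − 0.04835) + 2.53 × 0.04835 = 5.319 + 0.1223 = 5.441 mg/L.
DO = C_s − D = 11.1 − 5.441 = 5.659 mg/L.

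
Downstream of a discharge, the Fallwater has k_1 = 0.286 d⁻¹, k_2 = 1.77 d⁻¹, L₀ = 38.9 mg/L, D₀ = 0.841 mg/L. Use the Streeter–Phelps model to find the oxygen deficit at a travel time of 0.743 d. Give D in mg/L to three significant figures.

k_1 L₀/(k_2−k_1) = 0.286×38.9/(1.77−0.286) = 11.13/1.484 = 7.497 mg/L.
e^(−k_1 t) = e^(−0.286×0.7430) = 0.8086; e^(−k_2 t) = e^(−1.77×0.7430) = 0.2684.
D = 7.497 × (0.8086 − 0.2684) + 0.841 × 0.2684 = 4.049 + 0.2258 = 4.275 mg/L.

D ≈ 4.27 mg/L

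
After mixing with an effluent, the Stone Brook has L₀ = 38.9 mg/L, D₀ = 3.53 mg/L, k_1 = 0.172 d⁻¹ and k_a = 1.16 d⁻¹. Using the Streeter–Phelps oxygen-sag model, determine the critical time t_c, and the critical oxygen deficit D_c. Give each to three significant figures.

t_c ≈ 1.19 d; D_c ≈ 4.70 mg/L

At the critical point dD/dt = 0, so k_1 L₀ e^(−k_1 t) = k_a D. Substituting D(t) from the Streeter–Phelps equation and solving for t gives
t_c = ln[(k_a/k_1)(1 − D₀(k_a−k_1)/(k_1 L₀))] / (k_a−k_1).
Here k_a−k_1 = 0.9880 d⁻¹ and 1 − D₀(k_a−k_1)/(k_1 L₀) = 1 − 3.53×0.9880/(0.172×38.9) = 0.4787, so
t_c = ln(6.744 × 0.4787) / 0.9880 = 1.172 / 0.9880 = 1.186 d.
L(t_c) = L₀ e^(−k_1 t_c) = 38.9 × 0.8154 = 31.72 mg/L, and at the critical point k_a D_c = k_1 L, so D_c = (0.172/1.16) × 31.72 = 4.703 mg/L.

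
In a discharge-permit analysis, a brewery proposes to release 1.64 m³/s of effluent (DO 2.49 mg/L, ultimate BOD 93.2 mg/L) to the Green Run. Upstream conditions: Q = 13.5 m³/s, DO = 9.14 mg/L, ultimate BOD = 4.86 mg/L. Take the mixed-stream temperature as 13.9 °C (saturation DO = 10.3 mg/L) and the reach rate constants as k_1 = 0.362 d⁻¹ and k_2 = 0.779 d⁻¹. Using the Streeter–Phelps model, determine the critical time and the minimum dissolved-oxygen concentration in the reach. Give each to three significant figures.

Mixed DO = (13.5×9.14 + 1.64×2.49)/(13.5+1.64) = 127.5/15.14 = 8.420 mg/L.
Mixed L₀ = (13.5×4.86 + 1.64×93.2)/(15.14) = 218.5/15.14 = 14.43 mg/L.
Initial deficit D₀ = C_s − DO₀ = 10.3 − 8.420 = 1.880 mg/L.
t_c = (1/0.4170) ln[(0.779/0.362)(1 − 1.880×0.4170/(0.362×14.43))] = 2.398 × ln(1.829) = 1.448 d.
D_c = (0.362/0.779) × 14.43 × e^(−0.362×1.448) = 0.4647 × 14.43 × 0.5921 = 3.970 mg/L.
Minimum DO = 10.3 − 3.970 = 6.330 mg/L.

t_c ≈ 1.45 d; minimum DO ≈ 6.33 mg/L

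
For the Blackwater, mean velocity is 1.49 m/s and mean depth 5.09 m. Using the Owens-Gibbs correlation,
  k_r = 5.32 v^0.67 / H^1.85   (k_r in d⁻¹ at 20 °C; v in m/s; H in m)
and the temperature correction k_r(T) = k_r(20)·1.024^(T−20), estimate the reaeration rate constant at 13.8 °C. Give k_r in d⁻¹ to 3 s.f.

k_r(20) = 5.32 × 1.49^0.67 / 5.09^1.85 = 5.32 × 1.306 / 20.30 = 0.3424 d⁻¹.
k_r(13.8) = 0.3424 × 1.024^(13.8−20) = 0.3424 × 0.8633 = 0.2956 d⁻¹.

k_r ≈ 0.296 d⁻¹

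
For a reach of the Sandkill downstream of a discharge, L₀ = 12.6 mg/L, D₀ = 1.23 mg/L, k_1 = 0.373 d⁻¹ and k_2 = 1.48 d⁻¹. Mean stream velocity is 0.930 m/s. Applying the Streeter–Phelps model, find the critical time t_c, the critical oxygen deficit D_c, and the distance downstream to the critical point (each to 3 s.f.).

At the critical point dD/dt = 0, so k_1 L₀ e^(−k_1 t) = k_2 D. Substituting D(t) from the Streeter–Phelps equation and solving for t gives
t_c = ln[(k_2/k_1)(1 − D₀(k_2−k_1)/(k_1 L₀))] / (k_2−k_1).
Here k_2−k_1 = 1.107 d⁻¹ and 1 − D₀(k_2−k_1)/(k_1 L₀) = 1 − 1.23×1.107/(0.373×12.6) = 0.7103, so
t_c = ln(3.968 × 0.7103) / 1.107 = 1.036 / 1.107 = 0.9360 d.
L(t_c) = L₀ e^(−k_1 t_c) = 12.6 × 0.7053 = 8.887 mg/L, and at the critical point k_2 D_c = k_1 L, so D_c = (0.373/1.48) × 8.887 = 2.240 mg/L.
x_c = v t_c = 0.930 m/s × 0.9360 d × 86400 s/d = 75210 m ≈ 75.2 km.

t_c ≈ 0.936 d; D_c ≈ 2.24 mg/L; x_c ≈ 75.2 km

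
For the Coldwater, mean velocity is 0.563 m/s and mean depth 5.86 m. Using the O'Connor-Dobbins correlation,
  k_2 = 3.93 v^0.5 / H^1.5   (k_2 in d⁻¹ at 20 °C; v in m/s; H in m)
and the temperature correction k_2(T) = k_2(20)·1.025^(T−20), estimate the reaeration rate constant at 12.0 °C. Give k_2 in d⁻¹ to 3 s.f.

k_2 ≈ 0.171 d⁻¹

k_2(20) = 3.93 × 0.563^0.5 / 5.86^1.5 = 3.93 × 0.7503 / 14.19 = 0.2079 d⁻¹.
k_2(12.0) = 0.2079 × 1.025^(12.0−20) = 0.2079 × 0.8207 = 0.1706 d⁻¹.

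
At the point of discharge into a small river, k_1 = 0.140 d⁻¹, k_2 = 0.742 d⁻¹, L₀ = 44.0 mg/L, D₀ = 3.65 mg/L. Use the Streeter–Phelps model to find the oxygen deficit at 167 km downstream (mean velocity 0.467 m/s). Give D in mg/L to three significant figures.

Travel time t = x/v = 167 km / (0.467 m/s) = 167000 m / 0.467 m/s = 357600 s = 4.139 d.
k_1 L₀/(k_2−k_1) = 0.140×44.0/(0.742−0.140) = 6.160/0.6020 = 10.23 mg/L.
e^(−k_1 t) = e^(−0.140×4.139) = 0.5602; e^(−k_2 t) = e^(−0.742×4.139) = 0.04637.
D = 10.23 × (0.5602 − 0.04637) + 3.65 × 0.04637 = 5.258 + 0.1693 = 5.427 mg/L.

D ≈ 5.43 mg/L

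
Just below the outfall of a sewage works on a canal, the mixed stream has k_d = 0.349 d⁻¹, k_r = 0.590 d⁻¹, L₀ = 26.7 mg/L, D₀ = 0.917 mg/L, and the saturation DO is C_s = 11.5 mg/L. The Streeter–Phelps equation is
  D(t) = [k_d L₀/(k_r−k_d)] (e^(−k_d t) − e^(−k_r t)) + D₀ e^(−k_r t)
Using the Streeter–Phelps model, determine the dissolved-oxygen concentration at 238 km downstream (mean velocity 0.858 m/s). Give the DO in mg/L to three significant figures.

Travel time t = x/v = 238 km / (0.858 m/s) = 238000 m / 0.858 m/s = 277400 s = 3.211 d.
k_d L₀/(k_r−k_d) = 0.349×26.7/(0.590−0.349) = 9.318/0.2410 = 38.67 mg/L.
e^(−k_d t) = e^(−0.349×3.211) = 0.3261; e^(−k_r t) = e^(−0.590×3.211) = 0.1504.
D = 38.67 × (0.3261 − 0.1504) + 0.917 × 0.1504 = 6.793 + 0.1380 = 6.931 mg/L.
DO = C_s − D = 11.5 − 6.931 = 4.569 mg/L.

DO ≈ 4.57 mg/L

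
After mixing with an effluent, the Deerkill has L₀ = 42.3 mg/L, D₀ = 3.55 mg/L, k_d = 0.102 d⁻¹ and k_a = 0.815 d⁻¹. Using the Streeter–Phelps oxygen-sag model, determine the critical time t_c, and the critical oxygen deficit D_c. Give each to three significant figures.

t_c ≈ 1.68 d; D_c ≈ 4.46 mg/L

t_c = [1/(k_a−k_d)] ln[(k_a/k_d)(1 − D₀(k_a−k_d)/(k_d L₀))]
= [1/(0.815−0.102)] ln[(0.815/0.102)(1 − 3.55×0.7130/(0.102×42.3))]
= (1/0.7130) ln[7.990 × 0.4134] = 1.403 × ln(3.303) = 1.403 × 1.195 = 1.676 d.
D_c = (k_d/k_a) L₀ e^(−k_d t_c) = (0.102/0.815) × 42.3 × e^(−0.102×1.676) = 0.1252 × 42.3 × 0.8429 = 4.462 mg/L.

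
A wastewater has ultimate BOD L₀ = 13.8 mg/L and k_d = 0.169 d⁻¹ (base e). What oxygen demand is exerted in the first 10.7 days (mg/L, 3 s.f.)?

y ≈ 11.5 mg/L

y_t = L₀(1 − e^(−k_d t)) = 13.8 × (1 − e^(−0.169×10.7))
= 13.8 × (1 − 0.1639) = 13.8 × 0.8361 = 11.54 mg/L.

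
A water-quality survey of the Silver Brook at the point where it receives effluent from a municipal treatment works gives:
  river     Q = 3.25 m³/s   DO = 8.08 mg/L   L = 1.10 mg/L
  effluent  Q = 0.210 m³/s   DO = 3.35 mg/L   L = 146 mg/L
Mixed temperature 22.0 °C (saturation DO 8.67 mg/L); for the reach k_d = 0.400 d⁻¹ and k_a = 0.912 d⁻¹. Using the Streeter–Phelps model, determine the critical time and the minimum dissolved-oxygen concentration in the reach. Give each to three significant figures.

t_c ≈ 1.37 d; minimum DO ≈ 6.17 mg/L

Mixed DO = (3.25×8.08 + 0.210×3.35)/(3.25+0.210) = 26.96/3.460 = 7.793 mg/L.
Mixed L₀ = (3.25×1.10 + 0.210×146)/(3.460) = 34.23/3.460 = 9.895 mg/L.
Initial deficit D₀ = C_s − DO₀ = 8.67 − 7.793 = 0.8771 mg/L.
t_c = (1/0.5120) ln[(0.912/0.400)(1 − 0.8771×0.5120/(0.400×9.895))] = 1.953 × ln(2.021) = 1.374 d.
D_c = (0.400/0.912) × 9.895 × e^(−0.400×1.374) = 0.4386 × 9.895 × 0.5771 = 2.504 mg/L.
Minimum DO = 8.67 − 2.504 = 6.166 mg/L.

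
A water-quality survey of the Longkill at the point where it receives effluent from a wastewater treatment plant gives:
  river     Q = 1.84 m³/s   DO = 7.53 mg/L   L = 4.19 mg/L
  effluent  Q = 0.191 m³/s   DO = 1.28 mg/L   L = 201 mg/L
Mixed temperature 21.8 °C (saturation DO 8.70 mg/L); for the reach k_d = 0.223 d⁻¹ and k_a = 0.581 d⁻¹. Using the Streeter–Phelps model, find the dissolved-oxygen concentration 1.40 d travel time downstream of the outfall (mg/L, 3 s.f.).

DO ≈ 3.84 mg/L

Mixed DO = (1.84×7.53 + 0.191×1.28)/(1.84+0.191) = 14.10/2.031 = 6.942 mg/L.
Mixed L₀ = (1.84×4.19 + 0.191×201)/(2.031) = 46.10/2.031 = 22.70 mg/L.
Initial deficit D₀ = C_s − DO₀ = 8.70 − 6.942 = 1.758 mg/L.
D(1.40) = [0.223×22.70/(0.581−0.223)](e^(−0.223×1.40) − e^(−0.581×1.40)) + 1.758 e^(−0.581×1.40)
= 14.14 × (0.7318 − 0.4433) + 1.758 × 0.4433 = 4.858 mg/L.
DO = 8.70 − 4.858 = 3.842 mg/L.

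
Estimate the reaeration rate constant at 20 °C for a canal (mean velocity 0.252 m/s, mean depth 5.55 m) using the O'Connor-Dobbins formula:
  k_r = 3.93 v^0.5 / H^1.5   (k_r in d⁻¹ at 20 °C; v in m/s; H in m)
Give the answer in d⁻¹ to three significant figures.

k_r ≈ 0.151 d⁻¹

k_r = 3.93 × 0.252^0.5 / 5.55^1.5 = 3.93 × 0.5020 / 13.07 = 0.1509 d⁻¹.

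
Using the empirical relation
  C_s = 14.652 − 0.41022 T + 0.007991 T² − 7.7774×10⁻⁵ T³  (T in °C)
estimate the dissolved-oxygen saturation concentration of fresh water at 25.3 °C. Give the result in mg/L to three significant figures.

C_s ≈ 8.13 mg/L

C_s = 14.652 − 0.41022×25.3 + 0.007991×25.3² − 7.7774×10⁻⁵×25.3³ = 8.129 mg/L.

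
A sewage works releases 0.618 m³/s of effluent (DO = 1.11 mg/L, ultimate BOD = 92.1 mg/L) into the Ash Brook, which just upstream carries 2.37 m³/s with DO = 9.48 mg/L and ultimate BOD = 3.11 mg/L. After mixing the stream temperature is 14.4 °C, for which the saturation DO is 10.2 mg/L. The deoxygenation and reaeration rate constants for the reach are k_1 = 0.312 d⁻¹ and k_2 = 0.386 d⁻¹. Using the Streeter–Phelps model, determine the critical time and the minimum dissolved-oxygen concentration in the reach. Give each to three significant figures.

t_c ≈ 2.51 d; minimum DO ≈ 2.24 mg/L

Mixed DO = (2.37×9.48 + 0.618×1.11)/(2.37+0.618) = 23.15/2.988 = 7.749 mg/L.
Mixed L₀ = (2.37×3.11 + 0.618×92.1)/(2.988) = 64.29/2.988 = 21.52 mg/L.
Initial deficit D₀ = C_s − DO₀ = 10.2 − 7.749 = 2.451 mg/L.
t_c = (1/0.07400) ln[(0.386/0.312)(1 − 2.451×0.07400/(0.312×21.52))] = 13.51 × ln(1.204) = 2.506 d.
D_c = (0.312/0.386) × 21.52 × e^(−0.312×2.506) = 0.8083 × 21.52 × 0.4576 = 7.957 mg/L.
Minimum DO = 10.2 − 7.957 = 2.243 mg/L.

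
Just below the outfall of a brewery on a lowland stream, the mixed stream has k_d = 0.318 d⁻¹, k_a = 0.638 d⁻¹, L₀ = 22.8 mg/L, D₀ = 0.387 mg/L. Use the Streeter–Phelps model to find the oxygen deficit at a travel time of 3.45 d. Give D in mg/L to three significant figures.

k_d L₀/(k_a−k_d) = 0.318×22.8/(0.638−0.318) = 7.250/0.3200 = 22.66 mg/L.
e^(−k_d t) = e^(−0.318×3.450) = 0.3338; e^(−k_a t) = e^(−0.638×3.450) = 0.1107.
D = 22.66 × (0.3338 − 0.1107) + 0.387 × 0.1107 = 5.056 + 0.04283 = 5.099 mg/L.

D ≈ 5.10 mg/L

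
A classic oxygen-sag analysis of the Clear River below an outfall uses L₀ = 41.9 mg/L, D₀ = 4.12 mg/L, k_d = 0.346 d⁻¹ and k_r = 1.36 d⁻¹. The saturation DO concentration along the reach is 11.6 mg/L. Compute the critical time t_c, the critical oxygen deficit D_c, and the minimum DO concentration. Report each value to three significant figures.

t_c ≈ 1.01 d; D_c ≈ 7.50 mg/L; min DO ≈ 4.10 mg/L

At the critical point dD/dt = 0, so k_d L₀ e^(−k_d t) = k_r D. Substituting D(t) from the Streeter–Phelps equation and solving for t gives
t_c = ln[(k_r/k_d)(1 − D₀(k_r−k_d)/(k_d L₀))] / (k_r−k_d).
Here k_r−k_d = 1.014 d⁻¹ and 1 − D₀(k_r−k_d)/(k_d L₀) = 1 − 4.12×1.014/(0.346×41.9) = 0.7118, so
t_c = ln(3.931 × 0.7118) / 1.014 = 1.029 / 1.014 = 1.015 d.
L(t_c) = L₀ e^(−k_d t_c) = 41.9 × 0.7039 = 29.49 mg/L, and at the critical point k_r D_c = k_d L, so D_c = (0.346/1.36) × 29.49 = 7.504 mg/L.
Minimum DO = C_s − D_c = 11.6 − 7.504 = 4.096 mg/L.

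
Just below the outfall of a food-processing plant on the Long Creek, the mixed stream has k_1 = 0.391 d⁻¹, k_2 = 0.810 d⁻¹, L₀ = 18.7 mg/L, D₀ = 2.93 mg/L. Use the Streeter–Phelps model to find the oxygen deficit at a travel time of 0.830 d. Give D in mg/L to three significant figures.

k_1 L₀/(k_2−k_1) = 0.391×18.7/(0.810−0.391) = 7.312/0.4190 = 17.45 mg/L.
e^(−k_1 t) = e^(−0.391×0.8300) = 0.7229; e^(−k_2 t) = e^(−0.810×0.8300) = 0.5105.
D = 17.45 × (0.7229 − 0.5105) + 2.93 × 0.5105 = 3.705 + 1.496 = 5.201 mg/L.

D ≈ 5.20 mg/L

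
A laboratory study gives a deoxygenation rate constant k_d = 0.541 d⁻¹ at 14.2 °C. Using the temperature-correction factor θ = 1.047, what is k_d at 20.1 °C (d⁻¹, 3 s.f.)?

k_d(T₂) = k_d(T₁) · θ^(T₂−T₁) = 0.541 × 1.047^(20.1−14.2)
= 0.541 × 1.047^5.90 = 0.541 × 1.311 = 0.7094 d⁻¹.

k_d ≈ 0.709 d⁻¹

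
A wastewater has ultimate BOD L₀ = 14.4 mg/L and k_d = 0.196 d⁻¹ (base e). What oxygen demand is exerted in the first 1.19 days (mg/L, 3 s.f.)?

y ≈ 3.00 mg/L

y_t = L₀(1 − e^(−k_d t)) = 14.4 × (1 − e^(−0.196×1.19))
= 14.4 × (1 − 0.7920) = 14.4 × 0.2080 = 2.996 mg/L.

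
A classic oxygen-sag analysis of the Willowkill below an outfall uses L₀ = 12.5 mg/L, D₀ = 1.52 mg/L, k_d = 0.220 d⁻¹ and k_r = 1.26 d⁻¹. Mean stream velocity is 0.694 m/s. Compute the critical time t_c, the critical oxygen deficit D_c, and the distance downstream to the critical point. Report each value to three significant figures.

t_c = [1/(k_r−k_d)] ln[(k_r/k_d)(1 − D₀(k_r−k_d)/(k_d L₀))]
= [1/(1.26−0.220)] ln[(1.26/0.220)(1 − 1.52×1.040/(0.220×12.5))]
= (1/1.040) ln[5.727 × 0.4252] = 0.9615 × ln(2.435) = 0.9615 × 0.8900 = 0.8557 d.
D_c = (k_d/k_r) L₀ e^(−k_d t_c) = (0.220/1.26) × 12.5 × e^(−0.220×0.8557) = 0.1746 × 12.5 × 0.8284 = 1.808 mg/L.
x_c = v t_c = 0.694 m/s × 0.8557 d × 86400 s/d = 51310 m ≈ 51.3 km.

t_c ≈ 0.856 d; D_c ≈ 1.81 mg/L; x_c ≈ 51.3 km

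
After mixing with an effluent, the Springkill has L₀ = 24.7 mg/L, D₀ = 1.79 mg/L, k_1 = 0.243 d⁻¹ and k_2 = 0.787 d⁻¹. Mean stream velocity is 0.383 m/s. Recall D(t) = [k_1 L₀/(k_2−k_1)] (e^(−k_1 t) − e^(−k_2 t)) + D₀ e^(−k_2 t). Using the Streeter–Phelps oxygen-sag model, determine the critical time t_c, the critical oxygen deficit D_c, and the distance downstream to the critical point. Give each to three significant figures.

t_c ≈ 1.83 d; D_c ≈ 4.88 mg/L; x_c ≈ 60.7 km

With k_2/k_1 = 3.239 and 1 − D₀(k_2−k_1)/(k_1 L₀) = 0.8378,
t_c = ln(3.239 × 0.8378) / (0.787 − 0.243) = ln(2.713) / 0.5440 = 0.9981/0.5440 = 1.835 d.
D_c = (k_1/k_2) L₀ e^(−k_1 t_c) = (0.243/0.787) × 24.7 × e^(−0.243×1.835) = 0.3088 × 24.7 × 0.6403 = 4.883 mg/L.
x_c = v t_c = 0.383 m/s × 1.835 d × 86400 s/d = 60720 m ≈ 60.7 km.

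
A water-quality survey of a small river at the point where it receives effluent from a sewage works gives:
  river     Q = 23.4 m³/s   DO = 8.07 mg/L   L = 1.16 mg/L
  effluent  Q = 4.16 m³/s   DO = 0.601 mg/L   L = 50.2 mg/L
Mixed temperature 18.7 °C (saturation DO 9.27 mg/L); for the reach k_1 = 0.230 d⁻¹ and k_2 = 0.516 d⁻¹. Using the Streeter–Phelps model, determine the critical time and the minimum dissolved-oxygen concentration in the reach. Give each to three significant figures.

t_c ≈ 1.38 d; minimum DO ≈ 6.49 mg/L

Mixed DO = (23.4×8.07 + 4.16×0.601)/(23.4+4.16) = 191.3/27.56 = 6.943 mg/L.
Mixed L₀ = (23.4×1.16 + 4.16×50.2)/(27.56) = 236.0/27.56 = 8.562 mg/L.
Initial deficit D₀ = C_s − DO₀ = 9.27 − 6.943 = 2.327 mg/L.
t_c = (1/0.2860) ln[(0.516/0.230)(1 − 2.327×0.2860/(0.230×8.562))] = 3.497 × ln(1.485) = 1.383 d.
D_c = (0.230/0.516) × 8.562 × e^(−0.230×1.383) = 0.4457 × 8.562 × 0.7275 = 2.777 mg/L.
Minimum DO = 9.27 − 2.777 = 6.493 mg/L.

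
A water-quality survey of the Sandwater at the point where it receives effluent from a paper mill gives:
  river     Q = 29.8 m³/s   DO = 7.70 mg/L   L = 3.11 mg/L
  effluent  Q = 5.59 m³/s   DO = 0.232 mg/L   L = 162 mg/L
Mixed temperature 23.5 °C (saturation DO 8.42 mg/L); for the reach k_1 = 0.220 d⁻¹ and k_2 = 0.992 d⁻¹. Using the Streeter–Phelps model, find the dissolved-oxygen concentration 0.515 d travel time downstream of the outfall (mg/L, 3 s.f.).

DO ≈ 4.93 mg/L

Mixed DO = (29.8×7.70 + 5.59×0.232)/(29.8+5.59) = 230.8/35.39 = 6.520 mg/L.
Mixed L₀ = (29.8×3.11 + 5.59×162)/(35.39) = 998.3/35.39 = 28.21 mg/L.
Initial deficit D₀ = C_s − DO₀ = 8.42 − 6.520 = 1.900 mg/L.
D(0.515) = [0.220×28.21/(0.992−0.220)](e^(−0.220×0.515) − e^(−0.992×0.515)) + 1.900 e^(−0.992×0.515)
= 8.038 × (0.8929 − 0.6000) + 1.900 × 0.6000 = 3.494 mg/L.
DO = 8.42 − 3.494 = 4.926 mg/L.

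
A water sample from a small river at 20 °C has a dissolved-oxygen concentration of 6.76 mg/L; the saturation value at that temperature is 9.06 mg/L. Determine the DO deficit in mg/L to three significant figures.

D ≈ 2.30 mg/L

D = C_s − C = 9.06 − 6.76 = 2.30 mg/L.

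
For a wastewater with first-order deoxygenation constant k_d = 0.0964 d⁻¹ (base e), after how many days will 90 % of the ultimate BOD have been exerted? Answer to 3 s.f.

t ≈ 23.9 d

y/L₀ = 1 − e^(−k_d t) = 0.90 ⇒ e^(−k_d t) = 0.100
t = −ln(0.100) / 0.0964 = 2.303 / 0.0964 = 23.89 d.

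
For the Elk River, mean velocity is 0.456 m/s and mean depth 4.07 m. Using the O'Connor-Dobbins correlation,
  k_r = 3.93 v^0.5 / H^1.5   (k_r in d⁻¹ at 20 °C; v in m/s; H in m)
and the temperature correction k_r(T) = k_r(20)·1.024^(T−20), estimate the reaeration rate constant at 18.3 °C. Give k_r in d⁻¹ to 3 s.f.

k_r ≈ 0.310 d⁻¹

k_r(20) = 3.93 × 0.456^0.5 / 4.07^1.5 = 3.93 × 0.6753 / 8.211 = 0.3232 d⁻¹.
k_r(18.3) = 0.3232 × 1.024^(18.3−20) = 0.3232 × 0.9605 = 0.3104 d⁻¹.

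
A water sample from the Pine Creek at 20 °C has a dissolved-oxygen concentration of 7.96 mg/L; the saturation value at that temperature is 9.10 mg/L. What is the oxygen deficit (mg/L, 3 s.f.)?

D ≈ 1.14 mg/L

D = C_s − C = 9.10 − 7.96 = 1.14 mg/L.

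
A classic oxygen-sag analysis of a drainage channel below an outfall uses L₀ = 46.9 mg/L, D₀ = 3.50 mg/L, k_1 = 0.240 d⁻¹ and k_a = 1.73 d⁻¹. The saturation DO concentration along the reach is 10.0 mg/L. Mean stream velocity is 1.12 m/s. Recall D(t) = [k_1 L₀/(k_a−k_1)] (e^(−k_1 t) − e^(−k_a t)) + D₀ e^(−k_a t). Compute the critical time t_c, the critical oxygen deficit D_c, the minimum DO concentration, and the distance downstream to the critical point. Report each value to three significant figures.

At the critical point dD/dt = 0, so k_1 L₀ e^(−k_1 t) = k_a D. Substituting D(t) from the Streeter–Phelps equation and solving for t gives
t_c = ln[(k_a/k_1)(1 − D₀(k_a−k_1)/(k_1 L₀))] / (k_a−k_1).
Here k_a−k_1 = 1.490 d⁻¹ and 1 − D₀(k_a−k_1)/(k_1 L₀) = 1 − 3.50×1.490/(0.240×46.9) = 0.5367, so
t_c = ln(7.208 × 0.5367) / 1.490 = 1.353 / 1.490 = 0.9080 d.
D_c = (k_1/k_a) L₀ e^(−k_1 t_c) = (0.240/1.73) × 46.9 × e^(−0.240×0.9080) = 0.1387 × 46.9 × 0.8042 = 5.232 mg/L.
Minimum DO = C_s − D_c = 10.0 − 5.232 = 4.768 mg/L.
x_c = v t_c = 1.12 m/s × 0.9080 d × 86400 s/d = 87860 m ≈ 87.9 km.

t_c ≈ 0.908 d; D_c ≈ 5.23 mg/L; min DO ≈ 4.77 mg/L; x_c ≈ 87.9 km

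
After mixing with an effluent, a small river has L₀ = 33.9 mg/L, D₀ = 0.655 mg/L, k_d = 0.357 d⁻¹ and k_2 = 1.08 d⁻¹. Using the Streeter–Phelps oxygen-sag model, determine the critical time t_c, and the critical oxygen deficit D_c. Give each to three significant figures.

t_c ≈ 1.48 d; D_c ≈ 6.62 mg/L

At the critical point dD/dt = 0, so k_d L₀ e^(−k_d t) = k_2 D. Substituting D(t) from the Streeter–Phelps equation and solving for t gives
t_c = ln[(k_2/k_d)(1 − D₀(k_2−k_d)/(k_d L₀))] / (k_2−k_d).
Here k_2−k_d = 0.7230 d⁻¹ and 1 − D₀(k_2−k_d)/(k_d L₀) = 1 − 0.655×0.7230/(0.357×33.9) = 0.9609, so
t_c = ln(3.025 × 0.9609) / 0.7230 = 1.067 / 0.7230 = 1.476 d.
L(t_c) = L₀ e^(−k_d t_c) = 33.9 × 0.5904 = 20.02 mg/L, and at the critical point k_2 D_c = k_d L, so D_c = (0.357/1.08) × 20.02 = 6.616 mg/L.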